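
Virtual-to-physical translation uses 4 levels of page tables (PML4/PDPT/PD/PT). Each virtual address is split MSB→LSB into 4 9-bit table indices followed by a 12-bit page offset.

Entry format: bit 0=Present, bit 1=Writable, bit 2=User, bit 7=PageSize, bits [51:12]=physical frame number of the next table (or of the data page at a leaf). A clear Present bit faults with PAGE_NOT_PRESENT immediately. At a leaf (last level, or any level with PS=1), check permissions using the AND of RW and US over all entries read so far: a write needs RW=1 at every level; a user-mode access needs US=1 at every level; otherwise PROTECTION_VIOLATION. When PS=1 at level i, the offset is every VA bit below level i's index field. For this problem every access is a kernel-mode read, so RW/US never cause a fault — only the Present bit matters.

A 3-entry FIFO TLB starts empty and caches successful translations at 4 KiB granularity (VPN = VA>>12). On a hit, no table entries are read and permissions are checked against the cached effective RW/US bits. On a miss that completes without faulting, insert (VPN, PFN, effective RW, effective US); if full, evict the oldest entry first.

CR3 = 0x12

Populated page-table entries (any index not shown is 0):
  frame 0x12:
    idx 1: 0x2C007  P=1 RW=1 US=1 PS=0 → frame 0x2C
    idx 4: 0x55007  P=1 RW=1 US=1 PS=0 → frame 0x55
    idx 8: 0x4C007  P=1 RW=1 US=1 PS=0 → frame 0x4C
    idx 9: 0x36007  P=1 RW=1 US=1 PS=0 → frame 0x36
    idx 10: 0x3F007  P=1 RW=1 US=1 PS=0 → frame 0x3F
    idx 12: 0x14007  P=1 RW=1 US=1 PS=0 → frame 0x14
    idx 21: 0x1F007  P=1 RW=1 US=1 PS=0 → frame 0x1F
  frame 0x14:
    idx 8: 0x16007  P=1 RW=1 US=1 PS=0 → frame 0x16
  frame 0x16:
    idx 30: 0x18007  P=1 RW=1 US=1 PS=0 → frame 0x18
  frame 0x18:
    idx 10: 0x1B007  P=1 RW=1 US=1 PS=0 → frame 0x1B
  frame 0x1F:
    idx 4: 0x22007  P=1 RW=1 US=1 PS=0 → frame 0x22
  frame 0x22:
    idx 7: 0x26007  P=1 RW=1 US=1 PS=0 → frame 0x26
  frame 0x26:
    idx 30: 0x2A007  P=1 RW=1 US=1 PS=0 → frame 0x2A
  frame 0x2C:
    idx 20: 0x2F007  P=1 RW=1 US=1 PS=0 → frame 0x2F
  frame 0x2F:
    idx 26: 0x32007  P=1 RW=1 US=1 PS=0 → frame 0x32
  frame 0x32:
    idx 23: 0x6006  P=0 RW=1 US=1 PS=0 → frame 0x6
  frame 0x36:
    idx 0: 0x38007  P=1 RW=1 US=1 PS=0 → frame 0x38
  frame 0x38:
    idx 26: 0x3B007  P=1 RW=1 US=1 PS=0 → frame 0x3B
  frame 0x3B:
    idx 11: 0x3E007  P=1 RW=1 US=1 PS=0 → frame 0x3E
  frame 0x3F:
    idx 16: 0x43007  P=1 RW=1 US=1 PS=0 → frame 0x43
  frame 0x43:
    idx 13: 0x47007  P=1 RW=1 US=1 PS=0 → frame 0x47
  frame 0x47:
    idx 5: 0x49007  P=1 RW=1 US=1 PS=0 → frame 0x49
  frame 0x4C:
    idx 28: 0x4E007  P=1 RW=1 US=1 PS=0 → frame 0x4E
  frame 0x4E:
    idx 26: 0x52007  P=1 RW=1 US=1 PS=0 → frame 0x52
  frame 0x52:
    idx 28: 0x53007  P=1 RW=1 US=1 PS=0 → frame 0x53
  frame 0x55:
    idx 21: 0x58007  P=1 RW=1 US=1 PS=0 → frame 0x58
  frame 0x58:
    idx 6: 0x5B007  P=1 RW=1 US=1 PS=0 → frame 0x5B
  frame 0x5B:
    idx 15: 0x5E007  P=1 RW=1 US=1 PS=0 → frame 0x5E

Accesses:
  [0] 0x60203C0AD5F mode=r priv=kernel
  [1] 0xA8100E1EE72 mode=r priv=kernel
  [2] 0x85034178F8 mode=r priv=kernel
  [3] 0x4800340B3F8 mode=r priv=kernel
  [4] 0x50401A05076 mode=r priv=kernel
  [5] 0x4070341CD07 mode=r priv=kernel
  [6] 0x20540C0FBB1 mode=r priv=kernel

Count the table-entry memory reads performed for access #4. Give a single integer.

Per-access translation:
#0 VA=0x60203C0AD5F (r,kernel):
  L0: frame=0x12 idx=12 entry=0x14007 [P=1 RW=1 US=1 PS=0]
  L1: frame=0x14 idx=8 entry=0x16007 [P=1 RW=1 US=1 PS=0]
  L2: frame=0x16 idx=30 entry=0x18007 [P=1 RW=1 US=1 PS=0]
  L3: frame=0x18 idx=10 entry=0x1B007 [P=1 RW=1 US=1 PS=0]
  ✓ 0x1BD5F  — 4 lookups
#1 VA=0xA8100E1EE72 (r,kernel):
  L0: frame=0x12 idx=21 entry=0x1F007 [P=1 RW=1 US=1 PS=0]
  L1: frame=0x1F idx=4 entry=0x22007 [P=1 RW=1 US=1 PS=0]
  L2: frame=0x22 idx=7 entry=0x26007 [P=1 RW=1 US=1 PS=0]
  L3: frame=0x26 idx=30 entry=0x2A007 [P=1 RW=1 US=1 PS=0]
  ✓ 0x2AE72  — 4 lookups
#2 VA=0x85034178F8 (r,kernel):
  L0: frame=0x12 idx=1 entry=0x2C007 [P=1 RW=1 US=1 PS=0]
  L1: frame=0x2C idx=20 entry=0x2F007 [P=1 RW=1 US=1 PS=0]
  L2: frame=0x2F idx=26 entry=0x32007 [P=1 RW=1 US=1 PS=0]
  L3: frame=0x32 idx=23 entry=0x6006 [P=0 RW=1 US=1 PS=0]
  ✗ PAGE_NOT_PRESENT  [4 reads]
#3 VA=0x4800340B3F8 (r,kernel):
  L0: frame=0x12 idx=9 entry=0x36007 [P=1 RW=1 US=1 PS=0]
  L1: frame=0x36 idx=0 entry=0x38007 [P=1 RW=1 US=1 PS=0]
  L2: frame=0x38 idx=26 entry=0x3B007 [P=1 RW=1 US=1 PS=0]
  L3: frame=0x3B idx=11 entry=0x3E007 [P=1 RW=1 US=1 PS=0]
  ✓ 0x3E3F8  — 4 lookups
#4 VA=0x50401A05076 (r,kernel):
  L0: frame=0x12 idx=10 entry=0x3F007 [P=1 RW=1 US=1 PS=0]
  L1: frame=0x3F idx=16 entry=0x43007 [P=1 RW=1 US=1 PS=0]
  L2: frame=0x43 idx=13 entry=0x47007 [P=1 RW=1 US=1 PS=0]
  L3: frame=0x47 idx=5 entry=0x49007 [P=1 RW=1 US=1 PS=0]
  ✓ 0x49076  — 4 lookups
#5 VA=0x4070341CD07 (r,kernel):
  L0: frame=0x12 idx=8 entry=0x4C007 [P=1 RW=1 US=1 PS=0]
  L1: frame=0x4C idx=28 entry=0x4E007 [P=1 RW=1 US=1 PS=0]
  L2: frame=0x4E idx=26 entry=0x52007 [P=1 RW=1 US=1 PS=0]
  L3: frame=0x52 idx=28 entry=0x53007 [P=1 RW=1 US=1 PS=0]
  ✓ 0x53D07  — 4 lookups
#6 VA=0x20540C0FBB1 (r,kernel):
  L0: frame=0x12 idx=4 entry=0x55007 [P=1 RW=1 US=1 PS=0]
  L1: frame=0x55 idx=21 entry=0x58007 [P=1 RW=1 US=1 PS=0]
  L2: frame=0x58 idx=6 entry=0x5B007 [P=1 RW=1 US=1 PS=0]
  L3: frame=0x5B idx=15 entry=0x5E007 [P=1 RW=1 US=1 PS=0]
  ✓ 0x5EBB1  — 4 lookups

Entries read for #4: 4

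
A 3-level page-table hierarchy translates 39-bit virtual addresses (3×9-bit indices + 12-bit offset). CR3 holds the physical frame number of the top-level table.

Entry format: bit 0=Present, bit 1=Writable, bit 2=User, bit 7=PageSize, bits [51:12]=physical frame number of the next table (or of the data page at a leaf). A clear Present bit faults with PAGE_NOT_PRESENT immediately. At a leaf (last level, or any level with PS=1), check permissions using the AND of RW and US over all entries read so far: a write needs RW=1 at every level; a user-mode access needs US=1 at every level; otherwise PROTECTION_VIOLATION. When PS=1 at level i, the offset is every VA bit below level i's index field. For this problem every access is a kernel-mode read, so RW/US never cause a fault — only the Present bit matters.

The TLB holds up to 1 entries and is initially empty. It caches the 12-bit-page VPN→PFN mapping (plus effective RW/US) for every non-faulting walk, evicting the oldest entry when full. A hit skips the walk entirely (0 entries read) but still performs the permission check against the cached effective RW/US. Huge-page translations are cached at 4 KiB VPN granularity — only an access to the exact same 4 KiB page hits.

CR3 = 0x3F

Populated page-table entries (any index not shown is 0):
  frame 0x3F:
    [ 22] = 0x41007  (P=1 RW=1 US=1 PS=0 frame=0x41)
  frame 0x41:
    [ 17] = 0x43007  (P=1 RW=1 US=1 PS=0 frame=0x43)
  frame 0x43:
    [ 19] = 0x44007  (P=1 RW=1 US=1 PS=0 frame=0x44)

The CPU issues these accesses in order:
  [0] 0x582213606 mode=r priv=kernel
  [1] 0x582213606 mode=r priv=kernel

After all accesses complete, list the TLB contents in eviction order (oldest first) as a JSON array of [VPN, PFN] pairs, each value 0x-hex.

Trace:
#0 VA=0x582213606 (r,kernel):
  [0] read 0x3F idx=22: raw=0x41007 flags P=1 W=1 U=1 S=0
  [1] read 0x41 idx=17: raw=0x43007 flags P=1 W=1 U=1 S=0
  [2] read 0x43 idx=19: raw=0x44007 flags P=1 W=1 U=1 S=0
  ⇒ phys 0x44606  [3 reads]
#1 VA=0x582213606 (r,kernel):
  TLB hit vpn=0x582213 → PA=0x44606

TLB: [["0x582213", "0x44"]]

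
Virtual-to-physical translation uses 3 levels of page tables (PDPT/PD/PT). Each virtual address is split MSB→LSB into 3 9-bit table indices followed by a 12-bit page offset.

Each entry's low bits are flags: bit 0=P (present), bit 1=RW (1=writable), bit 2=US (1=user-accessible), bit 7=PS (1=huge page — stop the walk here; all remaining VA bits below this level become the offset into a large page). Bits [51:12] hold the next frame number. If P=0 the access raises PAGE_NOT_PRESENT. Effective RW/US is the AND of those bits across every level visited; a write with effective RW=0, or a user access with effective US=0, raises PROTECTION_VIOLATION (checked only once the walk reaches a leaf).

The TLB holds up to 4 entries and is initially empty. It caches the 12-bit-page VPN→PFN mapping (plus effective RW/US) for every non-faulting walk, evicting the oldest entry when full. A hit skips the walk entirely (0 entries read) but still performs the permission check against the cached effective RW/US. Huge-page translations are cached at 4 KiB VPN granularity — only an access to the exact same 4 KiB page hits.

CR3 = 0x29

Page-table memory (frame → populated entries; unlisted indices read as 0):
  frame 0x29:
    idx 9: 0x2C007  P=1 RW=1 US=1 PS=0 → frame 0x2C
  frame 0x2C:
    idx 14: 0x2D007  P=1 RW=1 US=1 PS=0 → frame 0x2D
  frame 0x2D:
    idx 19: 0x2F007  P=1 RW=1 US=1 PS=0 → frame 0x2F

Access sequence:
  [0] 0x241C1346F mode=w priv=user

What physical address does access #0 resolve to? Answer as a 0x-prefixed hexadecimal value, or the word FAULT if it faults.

Trace:
#0 VA=0x241C1346F (w,user):
  L0: frame=0x29 idx=9 entry=0x2C007 [P=1 RW=1 US=1 PS=0]
  L1: frame=0x2C idx=14 entry=0x2D007 [P=1 RW=1 US=1 PS=0]
  L2: frame=0x2D idx=19 entry=0x2F007 [P=1 RW=1 US=1 PS=0]
  → PA=0x2F46F  (3 entries read)

Access #0 PA: 0x2F46F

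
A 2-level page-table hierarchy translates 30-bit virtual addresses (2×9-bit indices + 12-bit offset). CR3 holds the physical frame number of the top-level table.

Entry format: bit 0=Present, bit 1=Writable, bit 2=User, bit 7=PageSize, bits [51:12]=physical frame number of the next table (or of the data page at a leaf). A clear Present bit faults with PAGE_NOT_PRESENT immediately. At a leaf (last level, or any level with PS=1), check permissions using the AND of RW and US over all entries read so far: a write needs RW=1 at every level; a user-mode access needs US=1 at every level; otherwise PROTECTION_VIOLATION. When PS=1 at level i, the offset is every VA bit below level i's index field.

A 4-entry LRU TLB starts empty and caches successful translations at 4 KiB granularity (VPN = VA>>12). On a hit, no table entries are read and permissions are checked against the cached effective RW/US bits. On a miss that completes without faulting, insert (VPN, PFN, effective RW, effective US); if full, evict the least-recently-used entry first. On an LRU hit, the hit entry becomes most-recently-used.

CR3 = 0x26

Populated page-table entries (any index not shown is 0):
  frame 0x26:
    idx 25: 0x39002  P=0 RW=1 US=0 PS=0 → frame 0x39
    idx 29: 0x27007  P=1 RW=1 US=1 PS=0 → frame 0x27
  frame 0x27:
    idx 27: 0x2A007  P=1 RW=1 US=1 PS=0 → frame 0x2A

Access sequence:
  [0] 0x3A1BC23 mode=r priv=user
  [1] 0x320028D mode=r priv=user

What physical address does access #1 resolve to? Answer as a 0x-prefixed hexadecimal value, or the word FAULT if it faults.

Walk each access:
#0 VA=0x3A1BC23 (r,user):
  L0 @0x26[29] → 0x27007  P=1,RW=1,US=1,PS=0
  L1 @0x27[27] → 0x2A007  P=1,RW=1,US=1,PS=0
  ⇒ phys 0x2AC23  [2 reads]
#1 VA=0x320028D (r,user):
  L0 @0x26[25] → 0x39002  P=0,RW=1,US=0,PS=0
  → PAGE_NOT_PRESENT  (1 entries read)

Access #1 PA: FAULT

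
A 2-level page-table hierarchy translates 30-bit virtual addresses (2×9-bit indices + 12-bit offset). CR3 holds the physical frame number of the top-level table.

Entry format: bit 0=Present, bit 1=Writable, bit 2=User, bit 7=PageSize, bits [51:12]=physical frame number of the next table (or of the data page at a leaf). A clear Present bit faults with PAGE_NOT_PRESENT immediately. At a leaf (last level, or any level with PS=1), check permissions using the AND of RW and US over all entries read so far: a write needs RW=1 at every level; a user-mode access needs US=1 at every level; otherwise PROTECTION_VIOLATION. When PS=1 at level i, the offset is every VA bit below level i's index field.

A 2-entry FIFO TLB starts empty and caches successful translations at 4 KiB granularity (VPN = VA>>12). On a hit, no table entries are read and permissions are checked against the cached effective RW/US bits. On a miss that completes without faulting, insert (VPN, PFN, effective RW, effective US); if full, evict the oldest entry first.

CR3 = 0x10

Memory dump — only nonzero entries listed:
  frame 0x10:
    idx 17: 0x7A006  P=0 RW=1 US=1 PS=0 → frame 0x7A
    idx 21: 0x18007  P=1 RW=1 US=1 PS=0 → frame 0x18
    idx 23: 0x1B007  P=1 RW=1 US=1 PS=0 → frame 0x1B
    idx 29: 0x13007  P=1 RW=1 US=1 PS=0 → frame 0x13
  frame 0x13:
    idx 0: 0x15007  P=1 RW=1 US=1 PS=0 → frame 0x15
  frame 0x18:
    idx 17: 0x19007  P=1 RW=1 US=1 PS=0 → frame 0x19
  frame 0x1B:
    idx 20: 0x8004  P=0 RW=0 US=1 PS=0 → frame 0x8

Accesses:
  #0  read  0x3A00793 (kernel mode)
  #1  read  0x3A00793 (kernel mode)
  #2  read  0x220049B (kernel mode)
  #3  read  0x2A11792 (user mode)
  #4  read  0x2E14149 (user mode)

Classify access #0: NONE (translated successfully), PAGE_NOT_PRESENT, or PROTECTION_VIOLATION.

Walk each access:
#0 VA=0x3A00793 (r,kernel):
  L0: frame=0x10 idx=29 entry=0x13007 [P=1 RW=1 US=1 PS=0]
  L1: frame=0x13 idx=0 entry=0x15007 [P=1 RW=1 US=1 PS=0]
  ⇒ phys 0x15793  [2 reads]
#1 VA=0x3A00793 (r,kernel):
  TLB hit vpn=0x3A00 → PA=0x15793
#2 VA=0x220049B (r,kernel):
  L0: frame=0x10 idx=17 entry=0x7A006 [P=0 RW=1 US=1 PS=0]
  ✗ PAGE_NOT_PRESENT  [1 reads]
#3 VA=0x2A11792 (r,user):
  L0: frame=0x10 idx=21 entry=0x18007 [P=1 RW=1 US=1 PS=0]
  L1: frame=0x18 idx=17 entry=0x19007 [P=1 RW=1 US=1 PS=0]
  ⇒ phys 0x19792  [2 reads]
#4 VA=0x2E14149 (r,user):
  L0: frame=0x10 idx=23 entry=0x1B007 [P=1 RW=1 US=1 PS=0]
  L1: frame=0x1B idx=20 entry=0x8004 [P=0 RW=0 US=1 PS=0]
  ✗ PAGE_NOT_PRESENT  [2 reads]

Access #0 fault: NONE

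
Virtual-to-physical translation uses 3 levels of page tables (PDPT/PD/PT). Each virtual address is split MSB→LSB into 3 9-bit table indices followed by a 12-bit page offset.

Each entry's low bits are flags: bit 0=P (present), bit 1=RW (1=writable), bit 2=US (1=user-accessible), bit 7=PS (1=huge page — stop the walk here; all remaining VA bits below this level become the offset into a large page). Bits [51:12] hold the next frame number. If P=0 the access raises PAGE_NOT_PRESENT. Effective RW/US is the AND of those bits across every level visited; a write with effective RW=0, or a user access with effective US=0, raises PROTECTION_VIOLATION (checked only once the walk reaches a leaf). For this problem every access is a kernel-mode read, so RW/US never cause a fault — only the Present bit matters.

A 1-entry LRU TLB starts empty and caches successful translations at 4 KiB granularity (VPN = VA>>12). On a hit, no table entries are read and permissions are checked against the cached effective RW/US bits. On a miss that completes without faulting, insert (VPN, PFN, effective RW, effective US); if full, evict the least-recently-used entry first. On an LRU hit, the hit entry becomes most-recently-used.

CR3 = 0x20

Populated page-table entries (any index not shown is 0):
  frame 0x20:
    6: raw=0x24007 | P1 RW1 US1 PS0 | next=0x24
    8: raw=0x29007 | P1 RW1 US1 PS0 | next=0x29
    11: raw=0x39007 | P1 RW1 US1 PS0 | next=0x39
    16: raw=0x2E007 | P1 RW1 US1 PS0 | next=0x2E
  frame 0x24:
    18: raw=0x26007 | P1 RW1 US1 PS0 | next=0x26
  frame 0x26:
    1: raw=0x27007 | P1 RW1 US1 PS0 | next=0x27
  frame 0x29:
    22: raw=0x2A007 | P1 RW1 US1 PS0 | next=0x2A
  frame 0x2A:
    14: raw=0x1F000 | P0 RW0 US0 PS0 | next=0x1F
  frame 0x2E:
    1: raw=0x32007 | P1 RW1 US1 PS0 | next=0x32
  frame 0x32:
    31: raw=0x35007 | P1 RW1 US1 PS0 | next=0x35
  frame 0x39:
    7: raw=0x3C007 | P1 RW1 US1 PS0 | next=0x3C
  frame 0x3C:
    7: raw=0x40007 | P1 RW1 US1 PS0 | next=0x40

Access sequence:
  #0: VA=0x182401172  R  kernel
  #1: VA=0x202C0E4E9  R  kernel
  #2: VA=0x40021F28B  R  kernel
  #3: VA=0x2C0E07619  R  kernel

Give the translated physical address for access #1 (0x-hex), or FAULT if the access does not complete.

Per-access translation:
#0 VA=0x182401172 (r,kernel):
  L0 @0x20[6] → 0x24007  P=1,RW=1,US=1,PS=0
  L1 @0x24[18] → 0x26007  P=1,RW=1,US=1,PS=0
  L2 @0x26[1] → 0x27007  P=1,RW=1,US=1,PS=0
  → PA=0x27172  (3 entries read)
#1 VA=0x202C0E4E9 (r,kernel):
  L0 @0x20[8] → 0x29007  P=1,RW=1,US=1,PS=0
  L1 @0x29[22] → 0x2A007  P=1,RW=1,US=1,PS=0
  L2 @0x2A[14] → 0x1F000  P=0,RW=0,US=0,PS=0
  ⇒ fault: PAGE_NOT_PRESENT  — 3 lookups
#2 VA=0x40021F28B (r,kernel):
  L0 @0x20[16] → 0x2E007  P=1,RW=1,US=1,PS=0
  L1 @0x2E[1] → 0x32007  P=1,RW=1,US=1,PS=0
  L2 @0x32[31] → 0x35007  P=1,RW=1,US=1,PS=0
  → PA=0x3528B  (3 entries read)
#3 VA=0x2C0E07619 (r,kernel):
  L0 @0x20[11] → 0x39007  P=1,RW=1,US=1,PS=0
  L1 @0x39[7] → 0x3C007  P=1,RW=1,US=1,PS=0
  L2 @0x3C[7] → 0x40007  P=1,RW=1,US=1,PS=0
  → PA=0x40619  (3 entries read)

Access #1 PA: FAULT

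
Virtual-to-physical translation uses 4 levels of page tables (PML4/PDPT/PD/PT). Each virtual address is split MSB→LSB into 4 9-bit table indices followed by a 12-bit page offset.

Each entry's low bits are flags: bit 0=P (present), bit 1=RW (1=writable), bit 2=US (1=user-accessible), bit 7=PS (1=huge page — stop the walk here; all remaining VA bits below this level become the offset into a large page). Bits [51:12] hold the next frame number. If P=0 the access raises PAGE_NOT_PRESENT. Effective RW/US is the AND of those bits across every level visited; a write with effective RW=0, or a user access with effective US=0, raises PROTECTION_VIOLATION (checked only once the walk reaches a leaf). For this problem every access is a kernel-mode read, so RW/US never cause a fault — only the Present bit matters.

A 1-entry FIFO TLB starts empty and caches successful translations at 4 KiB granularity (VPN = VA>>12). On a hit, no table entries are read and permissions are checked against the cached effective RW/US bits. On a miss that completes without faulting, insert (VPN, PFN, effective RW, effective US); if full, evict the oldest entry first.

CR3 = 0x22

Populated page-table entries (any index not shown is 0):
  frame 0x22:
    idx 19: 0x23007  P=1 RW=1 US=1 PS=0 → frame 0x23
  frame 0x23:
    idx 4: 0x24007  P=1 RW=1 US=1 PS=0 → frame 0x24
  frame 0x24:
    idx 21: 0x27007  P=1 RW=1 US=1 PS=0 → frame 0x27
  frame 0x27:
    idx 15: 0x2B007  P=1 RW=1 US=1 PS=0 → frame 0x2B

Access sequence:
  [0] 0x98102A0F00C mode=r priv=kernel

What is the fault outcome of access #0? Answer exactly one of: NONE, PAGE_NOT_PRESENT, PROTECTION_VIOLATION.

Per-access translation:
#0 VA=0x98102A0F00C (r,kernel):
  [0] read 0x22 idx=19: raw=0x23007 flags P=1 W=1 U=1 S=0
  [1] read 0x23 idx=4: raw=0x24007 flags P=1 W=1 U=1 S=0
  [2] read 0x24 idx=21: raw=0x27007 flags P=1 W=1 U=1 S=0
  [3] read 0x27 idx=15: raw=0x2B007 flags P=1 W=1 U=1 S=0
  ✓ 0x2B00C  — 4 lookups

Access #0 fault: NONE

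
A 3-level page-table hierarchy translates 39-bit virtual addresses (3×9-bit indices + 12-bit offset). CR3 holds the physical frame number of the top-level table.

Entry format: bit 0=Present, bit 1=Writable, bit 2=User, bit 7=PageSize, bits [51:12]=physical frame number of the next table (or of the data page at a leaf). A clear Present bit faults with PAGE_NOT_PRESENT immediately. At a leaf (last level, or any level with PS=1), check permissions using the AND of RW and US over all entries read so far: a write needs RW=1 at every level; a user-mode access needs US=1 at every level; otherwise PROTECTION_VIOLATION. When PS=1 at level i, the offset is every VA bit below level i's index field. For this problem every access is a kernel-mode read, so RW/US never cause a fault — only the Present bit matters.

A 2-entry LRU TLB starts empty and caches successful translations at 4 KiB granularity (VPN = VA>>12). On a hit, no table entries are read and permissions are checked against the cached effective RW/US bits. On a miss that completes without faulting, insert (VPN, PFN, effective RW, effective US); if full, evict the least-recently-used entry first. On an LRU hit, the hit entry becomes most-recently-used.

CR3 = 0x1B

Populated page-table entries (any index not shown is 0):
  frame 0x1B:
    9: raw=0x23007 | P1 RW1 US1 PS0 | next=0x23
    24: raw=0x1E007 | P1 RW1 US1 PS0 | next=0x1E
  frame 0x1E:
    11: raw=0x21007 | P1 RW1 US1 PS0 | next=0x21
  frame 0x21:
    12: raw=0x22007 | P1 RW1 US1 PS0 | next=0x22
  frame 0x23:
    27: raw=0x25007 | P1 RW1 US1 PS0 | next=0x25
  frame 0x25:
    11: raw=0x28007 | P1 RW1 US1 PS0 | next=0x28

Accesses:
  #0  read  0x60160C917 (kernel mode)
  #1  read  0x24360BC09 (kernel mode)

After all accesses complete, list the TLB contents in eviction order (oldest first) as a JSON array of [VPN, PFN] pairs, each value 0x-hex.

Walk each access:
#0 VA=0x60160C917 (r,kernel):
  L0: frame=0x1B idx=24 entry=0x1E007 [P=1 RW=1 US=1 PS=0]
  L1: frame=0x1E idx=11 entry=0x21007 [P=1 RW=1 US=1 PS=0]
  L2: frame=0x21 idx=12 entry=0x22007 [P=1 RW=1 US=1 PS=0]
  → PA=0x22917  (3 entries read)
#1 VA=0x24360BC09 (r,kernel):
  L0: frame=0x1B idx=9 entry=0x23007 [P=1 RW=1 US=1 PS=0]
  L1: frame=0x23 idx=27 entry=0x25007 [P=1 RW=1 US=1 PS=0]
  L2: frame=0x25 idx=11 entry=0x28007 [P=1 RW=1 US=1 PS=0]
  → PA=0x28C09  (3 entries read)

TLB: [["0x60160C", "0x22"], ["0x24360B", "0x28"]]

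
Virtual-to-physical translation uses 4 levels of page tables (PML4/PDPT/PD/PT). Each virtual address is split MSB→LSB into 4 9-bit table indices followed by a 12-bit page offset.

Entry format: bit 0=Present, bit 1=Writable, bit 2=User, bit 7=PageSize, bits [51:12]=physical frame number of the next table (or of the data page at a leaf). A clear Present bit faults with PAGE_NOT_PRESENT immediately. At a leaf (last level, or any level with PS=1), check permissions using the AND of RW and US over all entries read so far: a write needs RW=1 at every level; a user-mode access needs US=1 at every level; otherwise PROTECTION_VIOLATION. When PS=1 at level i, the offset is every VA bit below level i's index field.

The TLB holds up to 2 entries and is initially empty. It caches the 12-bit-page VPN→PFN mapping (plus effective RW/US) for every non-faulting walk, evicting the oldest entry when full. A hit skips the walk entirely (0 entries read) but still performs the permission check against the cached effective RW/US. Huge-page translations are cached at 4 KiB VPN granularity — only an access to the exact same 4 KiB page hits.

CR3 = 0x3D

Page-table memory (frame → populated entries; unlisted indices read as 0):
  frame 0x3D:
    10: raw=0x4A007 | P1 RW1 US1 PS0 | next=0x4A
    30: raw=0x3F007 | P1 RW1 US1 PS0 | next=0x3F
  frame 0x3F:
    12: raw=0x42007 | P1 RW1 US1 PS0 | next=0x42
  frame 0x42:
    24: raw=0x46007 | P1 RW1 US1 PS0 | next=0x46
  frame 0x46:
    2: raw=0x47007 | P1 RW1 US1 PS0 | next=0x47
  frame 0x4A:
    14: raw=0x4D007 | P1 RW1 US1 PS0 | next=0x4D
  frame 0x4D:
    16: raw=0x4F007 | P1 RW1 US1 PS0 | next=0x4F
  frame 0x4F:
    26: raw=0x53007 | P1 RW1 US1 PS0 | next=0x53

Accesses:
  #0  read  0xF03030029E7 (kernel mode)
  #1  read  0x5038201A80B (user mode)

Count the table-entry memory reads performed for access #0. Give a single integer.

Walk each access:
#0 VA=0xF03030029E7 (r,kernel):
  L0 @0x3D[30] → 0x3F007  P=1,RW=1,US=1,PS=0
  L1 @0x3F[12] → 0x42007  P=1,RW=1,US=1,PS=0
  L2 @0x42[24] → 0x46007  P=1,RW=1,US=1,PS=0
  L3 @0x46[2] → 0x47007  P=1,RW=1,US=1,PS=0
  → PA=0x479E7  (4 entries read)
#1 VA=0x5038201A80B (r,user):
  L0 @0x3D[10] → 0x4A007  P=1,RW=1,US=1,PS=0
  L1 @0x4A[14] → 0x4D007  P=1,RW=1,US=1,PS=0
  L2 @0x4D[16] → 0x4F007  P=1,RW=1,US=1,PS=0
  L3 @0x4F[26] → 0x53007  P=1,RW=1,US=1,PS=0
  → PA=0x5380B  (4 entries read)

Entries read for #0: 4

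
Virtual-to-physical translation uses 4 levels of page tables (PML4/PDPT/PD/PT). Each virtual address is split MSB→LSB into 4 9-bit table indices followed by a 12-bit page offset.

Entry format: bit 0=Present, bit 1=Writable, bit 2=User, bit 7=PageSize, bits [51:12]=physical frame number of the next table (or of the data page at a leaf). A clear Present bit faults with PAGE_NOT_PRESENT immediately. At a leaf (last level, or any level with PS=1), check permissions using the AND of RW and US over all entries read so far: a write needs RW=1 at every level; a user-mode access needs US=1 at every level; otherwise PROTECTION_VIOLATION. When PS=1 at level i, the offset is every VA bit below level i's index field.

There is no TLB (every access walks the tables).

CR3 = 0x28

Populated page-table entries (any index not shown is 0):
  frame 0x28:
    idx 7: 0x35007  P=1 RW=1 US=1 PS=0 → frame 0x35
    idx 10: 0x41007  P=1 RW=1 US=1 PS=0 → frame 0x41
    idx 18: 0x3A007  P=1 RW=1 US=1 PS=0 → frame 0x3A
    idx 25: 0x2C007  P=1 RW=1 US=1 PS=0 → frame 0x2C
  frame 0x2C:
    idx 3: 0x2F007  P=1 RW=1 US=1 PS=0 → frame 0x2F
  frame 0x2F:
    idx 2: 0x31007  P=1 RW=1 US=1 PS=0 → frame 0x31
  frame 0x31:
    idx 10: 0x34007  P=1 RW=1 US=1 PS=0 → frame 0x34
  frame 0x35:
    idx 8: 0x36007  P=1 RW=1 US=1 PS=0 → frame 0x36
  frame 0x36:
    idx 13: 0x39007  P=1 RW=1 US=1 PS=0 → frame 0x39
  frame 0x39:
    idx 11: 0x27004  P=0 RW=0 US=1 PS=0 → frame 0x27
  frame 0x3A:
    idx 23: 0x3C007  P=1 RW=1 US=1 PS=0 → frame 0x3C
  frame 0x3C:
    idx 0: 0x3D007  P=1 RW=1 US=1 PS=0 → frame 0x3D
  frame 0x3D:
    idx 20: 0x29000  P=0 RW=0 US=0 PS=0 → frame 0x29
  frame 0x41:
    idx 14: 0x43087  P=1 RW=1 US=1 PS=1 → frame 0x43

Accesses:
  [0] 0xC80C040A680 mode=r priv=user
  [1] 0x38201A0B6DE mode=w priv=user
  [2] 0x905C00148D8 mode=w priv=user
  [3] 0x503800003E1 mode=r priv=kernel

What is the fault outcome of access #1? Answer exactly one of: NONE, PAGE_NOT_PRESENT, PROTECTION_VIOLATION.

Walk each access:
#0 VA=0xC80C040A680 (r,user):
  [0] read 0x28 idx=25: raw=0x2C007 flags P=1 W=1 U=1 S=0
  [1] read 0x2C idx=3: raw=0x2F007 flags P=1 W=1 U=1 S=0
  [2] read 0x2F idx=2: raw=0x31007 flags P=1 W=1 U=1 S=0
  [3] read 0x31 idx=10: raw=0x34007 flags P=1 W=1 U=1 S=0
  ✓ 0x34680  — 4 lookups
#1 VA=0x38201A0B6DE (w,user):
  [0] read 0x28 idx=7: raw=0x35007 flags P=1 W=1 U=1 S=0
  [1] read 0x35 idx=8: raw=0x36007 flags P=1 W=1 U=1 S=0
  [2] read 0x36 idx=13: raw=0x39007 flags P=1 W=1 U=1 S=0
  [3] read 0x39 idx=11: raw=0x27004 flags P=0 W=0 U=1 S=0
  → PAGE_NOT_PRESENT  (4 entries read)
#2 VA=0x905C00148D8 (w,user):
  [0] read 0x28 idx=18: raw=0x3A007 flags P=1 W=1 U=1 S=0
  [1] read 0x3A idx=23: raw=0x3C007 flags P=1 W=1 U=1 S=0
  [2] read 0x3C idx=0: raw=0x3D007 flags P=1 W=1 U=1 S=0
  [3] read 0x3D idx=20: raw=0x29000 flags P=0 W=0 U=0 S=0
  → PAGE_NOT_PRESENT  (4 entries read)
#3 VA=0x503800003E1 (r,kernel):
  [0] read 0x28 idx=10: raw=0x41007 flags P=1 W=1 U=1 S=0
  [1] read 0x41 idx=14: raw=0x43087 flags P=1 W=1 U=1 S=1
  ✓ 0x433E1 (huge @L1)  — 2 lookups

Access #1 fault: PAGE_NOT_PRESENT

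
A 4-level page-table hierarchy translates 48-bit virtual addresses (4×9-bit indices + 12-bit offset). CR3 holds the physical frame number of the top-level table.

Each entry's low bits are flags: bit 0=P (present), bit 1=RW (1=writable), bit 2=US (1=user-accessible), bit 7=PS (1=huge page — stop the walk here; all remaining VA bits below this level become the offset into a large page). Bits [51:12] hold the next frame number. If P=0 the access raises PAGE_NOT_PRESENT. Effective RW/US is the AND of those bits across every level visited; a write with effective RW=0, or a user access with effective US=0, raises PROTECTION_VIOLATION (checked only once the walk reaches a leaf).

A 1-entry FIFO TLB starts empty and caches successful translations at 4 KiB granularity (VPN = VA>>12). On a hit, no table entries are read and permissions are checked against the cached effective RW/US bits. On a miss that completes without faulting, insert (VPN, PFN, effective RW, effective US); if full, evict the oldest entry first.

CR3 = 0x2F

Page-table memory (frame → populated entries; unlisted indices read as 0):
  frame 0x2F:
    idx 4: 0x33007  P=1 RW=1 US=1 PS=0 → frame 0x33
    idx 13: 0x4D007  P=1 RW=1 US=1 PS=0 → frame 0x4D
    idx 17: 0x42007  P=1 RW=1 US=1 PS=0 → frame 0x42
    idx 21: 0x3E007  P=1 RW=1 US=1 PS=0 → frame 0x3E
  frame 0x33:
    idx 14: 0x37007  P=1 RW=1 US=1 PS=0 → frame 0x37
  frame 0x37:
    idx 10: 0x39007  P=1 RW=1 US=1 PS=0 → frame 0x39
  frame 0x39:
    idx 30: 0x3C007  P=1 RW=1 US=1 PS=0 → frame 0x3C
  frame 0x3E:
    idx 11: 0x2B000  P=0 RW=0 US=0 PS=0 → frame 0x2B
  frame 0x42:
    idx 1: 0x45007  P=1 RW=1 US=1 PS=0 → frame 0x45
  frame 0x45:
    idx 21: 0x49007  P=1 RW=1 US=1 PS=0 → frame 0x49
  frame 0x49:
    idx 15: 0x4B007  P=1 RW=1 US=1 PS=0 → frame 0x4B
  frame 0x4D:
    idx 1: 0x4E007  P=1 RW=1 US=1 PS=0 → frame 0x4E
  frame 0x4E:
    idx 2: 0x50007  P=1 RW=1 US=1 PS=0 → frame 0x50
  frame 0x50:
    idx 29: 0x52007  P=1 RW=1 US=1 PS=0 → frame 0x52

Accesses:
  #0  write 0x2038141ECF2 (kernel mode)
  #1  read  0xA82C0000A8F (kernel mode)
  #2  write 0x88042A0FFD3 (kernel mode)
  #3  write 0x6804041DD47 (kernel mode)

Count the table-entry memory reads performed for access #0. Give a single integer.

Trace:
#0 VA=0x2038141ECF2 (w,kernel):
  L0 @0x2F[4] → 0x33007  P=1,RW=1,US=1,PS=0
  L1 @0x33[14] → 0x37007  P=1,RW=1,US=1,PS=0
  L2 @0x37[10] → 0x39007  P=1,RW=1,US=1,PS=0
  L3 @0x39[30] → 0x3C007  P=1,RW=1,US=1,PS=0
  ✓ 0x3CCF2  — 4 lookups
#1 VA=0xA82C0000A8F (r,kernel):
  L0 @0x2F[21] → 0x3E007  P=1,RW=1,US=1,PS=0
  L1 @0x3E[11] → 0x2B000  P=0,RW=0,US=0,PS=0
  ⇒ fault: PAGE_NOT_PRESENT  — 2 lookups
#2 VA=0x88042A0FFD3 (w,kernel):
  L0 @0x2F[17] → 0x42007  P=1,RW=1,US=1,PS=0
  L1 @0x42[1] → 0x45007  P=1,RW=1,US=1,PS=0
  L2 @0x45[21] → 0x49007  P=1,RW=1,US=1,PS=0
  L3 @0x49[15] → 0x4B007  P=1,RW=1,US=1,PS=0
  ✓ 0x4BFD3  — 4 lookups
#3 VA=0x6804041DD47 (w,kernel):
  L0 @0x2F[13] → 0x4D007  P=1,RW=1,US=1,PS=0
  L1 @0x4D[1] → 0x4E007  P=1,RW=1,US=1,PS=0
  L2 @0x4E[2] → 0x50007  P=1,RW=1,US=1,PS=0
  L3 @0x50[29] → 0x52007  P=1,RW=1,US=1,PS=0
  ✓ 0x52D47  — 4 lookups

Entries read for #0: 4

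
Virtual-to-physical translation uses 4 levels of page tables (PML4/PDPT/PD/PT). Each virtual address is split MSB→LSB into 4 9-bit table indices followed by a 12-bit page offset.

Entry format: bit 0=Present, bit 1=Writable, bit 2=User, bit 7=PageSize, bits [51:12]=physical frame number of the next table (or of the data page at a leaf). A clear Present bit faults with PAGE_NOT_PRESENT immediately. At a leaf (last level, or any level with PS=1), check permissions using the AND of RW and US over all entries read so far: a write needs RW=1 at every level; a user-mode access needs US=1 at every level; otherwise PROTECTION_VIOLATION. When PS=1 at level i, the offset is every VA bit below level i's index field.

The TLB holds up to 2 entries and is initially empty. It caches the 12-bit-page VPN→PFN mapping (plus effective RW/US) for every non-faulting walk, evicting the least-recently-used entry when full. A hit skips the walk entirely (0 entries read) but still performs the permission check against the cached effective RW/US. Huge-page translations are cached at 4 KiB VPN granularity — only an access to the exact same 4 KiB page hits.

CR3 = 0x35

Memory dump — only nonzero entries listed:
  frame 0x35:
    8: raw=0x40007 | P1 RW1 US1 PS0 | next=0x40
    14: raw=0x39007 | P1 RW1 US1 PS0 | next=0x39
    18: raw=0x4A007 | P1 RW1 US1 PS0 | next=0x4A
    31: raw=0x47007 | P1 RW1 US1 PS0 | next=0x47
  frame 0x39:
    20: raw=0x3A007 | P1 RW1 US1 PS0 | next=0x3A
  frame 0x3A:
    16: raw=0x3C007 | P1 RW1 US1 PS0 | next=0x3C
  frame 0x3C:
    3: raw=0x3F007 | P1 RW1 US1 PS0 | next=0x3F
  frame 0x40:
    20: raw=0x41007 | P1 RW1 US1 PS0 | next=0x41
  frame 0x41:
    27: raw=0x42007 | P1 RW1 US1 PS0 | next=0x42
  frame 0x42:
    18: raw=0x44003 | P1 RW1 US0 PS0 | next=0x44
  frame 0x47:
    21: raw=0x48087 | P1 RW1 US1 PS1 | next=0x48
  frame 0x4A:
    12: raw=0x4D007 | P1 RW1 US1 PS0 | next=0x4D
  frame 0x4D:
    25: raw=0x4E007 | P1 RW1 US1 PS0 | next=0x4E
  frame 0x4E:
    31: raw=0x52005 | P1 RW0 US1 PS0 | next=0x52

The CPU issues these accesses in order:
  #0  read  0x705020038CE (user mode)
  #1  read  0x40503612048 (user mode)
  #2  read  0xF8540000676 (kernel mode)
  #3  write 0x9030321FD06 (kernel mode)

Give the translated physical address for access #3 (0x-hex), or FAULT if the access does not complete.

Walk each access:
#0 VA=0x705020038CE (r,user):
  L0 @0x35[14] → 0x39007  P=1,RW=1,US=1,PS=0
  L1 @0x39[20] → 0x3A007  P=1,RW=1,US=1,PS=0
  L2 @0x3A[16] → 0x3C007  P=1,RW=1,US=1,PS=0
  L3 @0x3C[3] → 0x3F007  P=1,RW=1,US=1,PS=0
  ⇒ phys 0x3F8CE  [4 reads]
#1 VA=0x40503612048 (r,user):
  L0 @0x35[8] → 0x40007  P=1,RW=1,US=1,PS=0
  L1 @0x40[20] → 0x41007  P=1,RW=1,US=1,PS=0
  L2 @0x41[27] → 0x42007  P=1,RW=1,US=1,PS=0
  L3 @0x42[18] → 0x44003  P=1,RW=1,US=0,PS=0
  ⇒ fault: PROTECTION_VIOLATION  — 4 lookups
#2 VA=0xF8540000676 (r,kernel):
  L0 @0x35[31] → 0x47007  P=1,RW=1,US=1,PS=0
  L1 @0x47[21] → 0x48087  P=1,RW=1,US=1,PS=1
  ⇒ phys 0x48676 (huge @L1)  [2 reads]
#3 VA=0x9030321FD06 (w,kernel):
  L0 @0x35[18] → 0x4A007  P=1,RW=1,US=1,PS=0
  L1 @0x4A[12] → 0x4D007  P=1,RW=1,US=1,PS=0
  L2 @0x4D[25] → 0x4E007  P=1,RW=1,US=1,PS=0
  L3 @0x4E[31] → 0x52005  P=1,RW=0,US=1,PS=0
  ⇒ fault: PROTECTION_VIOLATION  — 4 lookups

Access #3 PA: FAULT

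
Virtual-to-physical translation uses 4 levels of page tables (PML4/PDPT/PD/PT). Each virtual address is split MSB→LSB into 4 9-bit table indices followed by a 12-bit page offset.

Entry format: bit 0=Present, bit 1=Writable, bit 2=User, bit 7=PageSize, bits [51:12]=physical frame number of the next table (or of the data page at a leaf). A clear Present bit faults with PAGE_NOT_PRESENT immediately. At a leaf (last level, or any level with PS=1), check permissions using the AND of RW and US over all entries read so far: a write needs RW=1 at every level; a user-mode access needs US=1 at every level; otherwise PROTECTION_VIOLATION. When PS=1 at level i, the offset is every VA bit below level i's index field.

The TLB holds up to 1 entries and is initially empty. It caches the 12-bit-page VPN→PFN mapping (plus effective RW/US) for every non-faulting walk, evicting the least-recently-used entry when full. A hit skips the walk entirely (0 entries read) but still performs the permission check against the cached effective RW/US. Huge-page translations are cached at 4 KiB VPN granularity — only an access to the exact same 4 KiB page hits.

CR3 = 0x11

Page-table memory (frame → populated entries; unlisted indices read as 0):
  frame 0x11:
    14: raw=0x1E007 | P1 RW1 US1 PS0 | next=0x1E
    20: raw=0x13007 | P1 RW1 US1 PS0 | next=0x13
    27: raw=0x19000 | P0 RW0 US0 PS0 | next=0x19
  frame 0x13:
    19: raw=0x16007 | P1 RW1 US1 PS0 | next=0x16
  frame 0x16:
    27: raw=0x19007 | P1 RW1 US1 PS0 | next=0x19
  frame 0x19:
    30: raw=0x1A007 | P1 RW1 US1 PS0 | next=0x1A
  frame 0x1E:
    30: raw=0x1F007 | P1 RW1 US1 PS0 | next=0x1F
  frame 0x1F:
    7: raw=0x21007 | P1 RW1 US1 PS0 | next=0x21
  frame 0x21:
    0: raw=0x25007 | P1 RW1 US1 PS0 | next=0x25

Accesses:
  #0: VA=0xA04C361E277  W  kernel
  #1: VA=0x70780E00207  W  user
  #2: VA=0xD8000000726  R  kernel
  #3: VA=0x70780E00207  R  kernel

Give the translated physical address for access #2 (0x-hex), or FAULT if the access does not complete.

Trace:
#0 VA=0xA04C361E277 (w,kernel):
  L0: frame=0x11 idx=20 entry=0x13007 [P=1 RW=1 US=1 PS=0]
  L1: frame=0x13 idx=19 entry=0x16007 [P=1 RW=1 US=1 PS=0]
  L2: frame=0x16 idx=27 entry=0x19007 [P=1 RW=1 US=1 PS=0]
  L3: frame=0x19 idx=30 entry=0x1A007 [P=1 RW=1 US=1 PS=0]
  ⇒ phys 0x1A277  [4 reads]
#1 VA=0x70780E00207 (w,user):
  L0: frame=0x11 idx=14 entry=0x1E007 [P=1 RW=1 US=1 PS=0]
  L1: frame=0x1E idx=30 entry=0x1F007 [P=1 RW=1 US=1 PS=0]
  L2: frame=0x1F idx=7 entry=0x21007 [P=1 RW=1 US=1 PS=0]
  L3: frame=0x21 idx=0 entry=0x25007 [P=1 RW=1 US=1 PS=0]
  ⇒ phys 0x25207  [4 reads]
#2 VA=0xD8000000726 (r,kernel):
  L0: frame=0x11 idx=27 entry=0x19000 [P=0 RW=0 US=0 PS=0]
  ✗ PAGE_NOT_PRESENT  [1 reads]
#3 VA=0x70780E00207 (r,kernel):
  TLB hit vpn=0x70780E00 → PA=0x25207

Access #2 PA: FAULT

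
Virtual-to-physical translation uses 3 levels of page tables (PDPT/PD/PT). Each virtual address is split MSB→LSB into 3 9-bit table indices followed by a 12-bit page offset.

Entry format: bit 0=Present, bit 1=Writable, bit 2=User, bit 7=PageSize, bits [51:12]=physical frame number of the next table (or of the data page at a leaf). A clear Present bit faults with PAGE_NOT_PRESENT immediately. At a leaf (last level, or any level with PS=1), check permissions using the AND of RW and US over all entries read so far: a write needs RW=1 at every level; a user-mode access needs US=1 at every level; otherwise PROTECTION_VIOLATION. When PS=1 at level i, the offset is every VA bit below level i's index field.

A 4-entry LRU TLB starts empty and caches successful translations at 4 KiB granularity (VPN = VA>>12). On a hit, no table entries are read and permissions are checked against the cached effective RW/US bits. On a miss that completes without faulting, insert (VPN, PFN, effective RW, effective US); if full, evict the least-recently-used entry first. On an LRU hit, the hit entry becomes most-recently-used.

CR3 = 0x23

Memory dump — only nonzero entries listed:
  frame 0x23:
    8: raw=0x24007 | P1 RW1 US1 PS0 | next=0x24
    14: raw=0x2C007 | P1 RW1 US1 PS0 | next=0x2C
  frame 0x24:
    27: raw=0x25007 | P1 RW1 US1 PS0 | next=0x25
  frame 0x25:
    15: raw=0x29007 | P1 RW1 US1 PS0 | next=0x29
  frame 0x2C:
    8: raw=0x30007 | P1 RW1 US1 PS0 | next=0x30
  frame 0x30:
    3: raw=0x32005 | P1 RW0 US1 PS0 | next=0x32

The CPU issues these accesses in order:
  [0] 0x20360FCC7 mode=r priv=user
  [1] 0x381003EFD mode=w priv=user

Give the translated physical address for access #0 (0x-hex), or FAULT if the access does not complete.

Trace:
#0 VA=0x20360FCC7 (r,user):
  [0] read 0x23 idx=8: raw=0x24007 flags P=1 W=1 U=1 S=0
  [1] read 0x24 idx=27: raw=0x25007 flags P=1 W=1 U=1 S=0
  [2] read 0x25 idx=15: raw=0x29007 flags P=1 W=1 U=1 S=0
  ✓ 0x29CC7  — 3 lookups
#1 VA=0x381003EFD (w,user):
  [0] read 0x23 idx=14: raw=0x2C007 flags P=1 W=1 U=1 S=0
  [1] read 0x2C idx=8: raw=0x30007 flags P=1 W=1 U=1 S=0
  [2] read 0x30 idx=3: raw=0x32005 flags P=1 W=0 U=1 S=0
  → PROTECTION_VIOLATION  (3 entries read)

Access #0 PA: 0x29CC7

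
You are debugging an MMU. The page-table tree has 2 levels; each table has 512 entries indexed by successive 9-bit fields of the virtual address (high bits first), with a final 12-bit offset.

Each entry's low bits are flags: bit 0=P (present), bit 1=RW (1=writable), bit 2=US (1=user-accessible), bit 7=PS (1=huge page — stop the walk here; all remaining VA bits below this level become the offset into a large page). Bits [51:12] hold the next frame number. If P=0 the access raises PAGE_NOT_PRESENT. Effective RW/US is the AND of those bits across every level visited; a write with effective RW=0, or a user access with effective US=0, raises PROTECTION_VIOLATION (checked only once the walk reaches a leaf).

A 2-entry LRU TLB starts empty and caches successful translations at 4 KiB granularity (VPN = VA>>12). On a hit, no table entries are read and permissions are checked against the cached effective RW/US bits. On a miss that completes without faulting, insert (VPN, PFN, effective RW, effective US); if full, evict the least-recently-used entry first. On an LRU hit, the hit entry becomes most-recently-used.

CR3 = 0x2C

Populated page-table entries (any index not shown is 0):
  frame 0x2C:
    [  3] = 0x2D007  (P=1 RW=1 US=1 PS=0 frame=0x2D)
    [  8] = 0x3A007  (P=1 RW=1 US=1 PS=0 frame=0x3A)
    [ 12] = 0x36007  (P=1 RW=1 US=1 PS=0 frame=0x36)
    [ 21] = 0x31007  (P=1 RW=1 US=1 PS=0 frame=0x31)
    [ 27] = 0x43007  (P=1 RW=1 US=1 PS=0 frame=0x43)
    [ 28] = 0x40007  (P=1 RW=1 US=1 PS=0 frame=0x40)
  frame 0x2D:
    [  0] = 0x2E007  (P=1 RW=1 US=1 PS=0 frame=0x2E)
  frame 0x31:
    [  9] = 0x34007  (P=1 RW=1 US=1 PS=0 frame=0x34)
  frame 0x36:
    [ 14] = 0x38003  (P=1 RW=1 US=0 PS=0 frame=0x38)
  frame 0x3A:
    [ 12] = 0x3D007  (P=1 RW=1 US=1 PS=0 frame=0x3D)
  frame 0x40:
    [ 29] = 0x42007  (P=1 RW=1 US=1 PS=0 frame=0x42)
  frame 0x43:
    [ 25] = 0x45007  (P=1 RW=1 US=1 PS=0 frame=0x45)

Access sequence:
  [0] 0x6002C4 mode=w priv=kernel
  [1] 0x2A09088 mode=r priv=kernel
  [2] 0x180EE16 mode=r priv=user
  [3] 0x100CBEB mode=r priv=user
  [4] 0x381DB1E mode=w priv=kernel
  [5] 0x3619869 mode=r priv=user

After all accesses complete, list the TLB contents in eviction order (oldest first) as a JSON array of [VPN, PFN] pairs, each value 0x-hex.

Walk each access:
#0 VA=0x6002C4 (w,kernel):
  [0] read 0x2C idx=3: raw=0x2D007 flags P=1 W=1 U=1 S=0
  [1] read 0x2D idx=0: raw=0x2E007 flags P=1 W=1 U=1 S=0
  ✓ 0x2E2C4  — 2 lookups
#1 VA=0x2A09088 (r,kernel):
  [0] read 0x2C idx=21: raw=0x31007 flags P=1 W=1 U=1 S=0
  [1] read 0x31 idx=9: raw=0x34007 flags P=1 W=1 U=1 S=0
  ✓ 0x34088  — 2 lookups
#2 VA=0x180EE16 (r,user):
  [0] read 0x2C idx=12: raw=0x36007 flags P=1 W=1 U=1 S=0
  [1] read 0x36 idx=14: raw=0x38003 flags P=1 W=1 U=0 S=0
  → PROTECTION_VIOLATION  (2 entries read)
#3 VA=0x100CBEB (r,user):
  [0] read 0x2C idx=8: raw=0x3A007 flags P=1 W=1 U=1 S=0
  [1] read 0x3A idx=12: raw=0x3D007 flags P=1 W=1 U=1 S=0
  ✓ 0x3DBEB  — 2 lookups
#4 VA=0x381DB1E (w,kernel):
  [0] read 0x2C idx=28: raw=0x40007 flags P=1 W=1 U=1 S=0
  [1] read 0x40 idx=29: raw=0x42007 flags P=1 W=1 U=1 S=0
  ✓ 0x42B1E  — 2 lookups
#5 VA=0x3619869 (r,user):
  [0] read 0x2C idx=27: raw=0x43007 flags P=1 W=1 U=1 S=0
  [1] read 0x43 idx=25: raw=0x45007 flags P=1 W=1 U=1 S=0
  ✓ 0x45869  — 2 lookups

TLB: [["0x381D", "0x42"], ["0x3619", "0x45"]]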